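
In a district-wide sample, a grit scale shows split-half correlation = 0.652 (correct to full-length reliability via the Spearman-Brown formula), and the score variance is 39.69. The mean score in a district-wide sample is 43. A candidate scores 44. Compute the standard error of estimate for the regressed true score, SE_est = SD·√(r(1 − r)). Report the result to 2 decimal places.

2.57

SD = √39.69 ≃ 6.3000
r_full = 2·0.652 / (1 + 0.652) ≃ 0.7893
SE_est = SD × √(r(1 − r)) = 6.3000 × √0.1663 ≃ 6.3000 × 0.4078 ≃ 2.5690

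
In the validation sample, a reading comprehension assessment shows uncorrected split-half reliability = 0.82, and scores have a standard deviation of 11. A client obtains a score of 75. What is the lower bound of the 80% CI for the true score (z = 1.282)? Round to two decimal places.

Full-length reliability (Spearman-Brown) = 2(0.82)/(1+0.82) ≃ 0.9011
SEM = 11.0000 · √(1 − 0.9011) = 11.0000 · √0.0989 ≃ 11.0000 · 0.3145 ≃ 3.4593
Margin = 1.282 · 3.4593 ≃ 4.4349
Lower limit = 75 − 4.4349 ≃ 70.5651

70.57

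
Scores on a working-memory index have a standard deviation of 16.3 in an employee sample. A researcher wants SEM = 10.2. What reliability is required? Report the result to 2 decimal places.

0.61

r = 1 − (10.2000/16.3)² ≈ 1 − 0.3916 ≈ 0.6084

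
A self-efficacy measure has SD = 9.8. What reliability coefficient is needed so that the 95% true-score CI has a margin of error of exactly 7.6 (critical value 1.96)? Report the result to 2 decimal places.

0.84

SEM needed = half-width / z = 7.6/1.96 ≈ 3.8776
Required reliability = 1 − (SEM/SD)² = 1 − 0.1566 ≈ 0.8434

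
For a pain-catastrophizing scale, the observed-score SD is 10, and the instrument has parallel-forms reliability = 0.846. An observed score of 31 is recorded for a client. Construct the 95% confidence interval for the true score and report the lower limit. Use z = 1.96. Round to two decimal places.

23.31

SEM = 10.000*√(1 − 0.846) ≈ 3.924
Margin = 1.96 * 3.924 ≈ 7.692
Lower limit = 31 − 7.692 ≈ 23.308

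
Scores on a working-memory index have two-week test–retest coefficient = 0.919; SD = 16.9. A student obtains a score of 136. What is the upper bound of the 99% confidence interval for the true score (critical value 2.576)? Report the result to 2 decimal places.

SEM = 16.900 × √(1 − 0.919) = 16.900 × √0.081 ≈ 16.900 × 0.285 ≈ 4.810
Margin = 2.576 × 4.810 ≈ 12.390
Upper limit = 136 + 12.390 ≈ 148.390

148.39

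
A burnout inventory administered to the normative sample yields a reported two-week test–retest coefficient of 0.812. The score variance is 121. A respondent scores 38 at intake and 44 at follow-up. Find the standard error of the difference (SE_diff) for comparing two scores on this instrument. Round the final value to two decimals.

6.75

SD = √121 ≈ 11.000
SEM = 11.000·√(1 − 0.812) ≈ 4.769
Standard error of the difference = 4.769·√2 ≈ 6.745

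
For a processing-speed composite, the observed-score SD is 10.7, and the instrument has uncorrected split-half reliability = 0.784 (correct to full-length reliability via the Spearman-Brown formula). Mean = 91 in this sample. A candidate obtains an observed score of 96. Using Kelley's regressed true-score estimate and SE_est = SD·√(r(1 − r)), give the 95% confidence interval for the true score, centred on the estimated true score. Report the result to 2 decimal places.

r_full = 2·0.784 / (1 + 0.784) ≈ 0.87892
T̂ = r·X + (1 − r)·M = 0.87892×96 + 0.12108×91 ≈ 84.37668 + 11.01794 ≈ 95.39462
SE_est = 10.70000×√(0.87892×0.12108) ≈ 3.49051
95% CI: 95.39462 ± 6.84140 ≈ (88.55322, 102.23602)

[88.55, 102.24]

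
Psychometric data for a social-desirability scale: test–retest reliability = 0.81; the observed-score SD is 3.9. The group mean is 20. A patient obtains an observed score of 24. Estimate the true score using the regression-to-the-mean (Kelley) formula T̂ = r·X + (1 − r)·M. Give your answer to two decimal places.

Estimated true score = 0.81000*24 + (1 − 0.81000)*20 ≈ 23.24000

23.24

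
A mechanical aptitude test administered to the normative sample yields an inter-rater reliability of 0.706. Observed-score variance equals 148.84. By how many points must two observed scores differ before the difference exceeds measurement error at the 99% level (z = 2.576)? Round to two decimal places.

24.10

SD = √148.84 ≃ 12.200
SEM = 12.200·√(1 − 0.706) ≃ 6.615
SE_diff = SEM · √2 ≃ 6.615 · 1.414 ≃ 9.355
Smallest detectable difference = 2.576·9.355 ≃ 24.099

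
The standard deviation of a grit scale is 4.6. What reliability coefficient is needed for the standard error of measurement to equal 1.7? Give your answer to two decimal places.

0.86

r = 1 − (SEM / SD)² = 1 − (1.7000 / 4.6)² ≈ 1 − 0.1366 ≈ 0.8634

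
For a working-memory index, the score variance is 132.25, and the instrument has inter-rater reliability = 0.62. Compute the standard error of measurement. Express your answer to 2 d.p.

7.09

SD = √132.25 ≈ 11.5000
SEM = 11.5000 * √(1 − 0.6200) = 11.5000 * √0.3800 ≈ 11.5000 * 0.6164 ≈ 7.0891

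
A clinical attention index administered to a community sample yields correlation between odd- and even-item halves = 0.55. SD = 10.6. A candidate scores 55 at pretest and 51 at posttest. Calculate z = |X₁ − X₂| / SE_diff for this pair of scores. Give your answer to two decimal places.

0.50

Spearman-Brown: r = 2(0.55) / (1 + 0.55) = 1.100 / 1.550 ≃ 0.710
SEM = 10.600*√(1 − 0.710) ≃ 5.711
Standard error of the difference = 5.711·√2 ≃ 8.077
z = 4 / 8.077 ≃ 0.495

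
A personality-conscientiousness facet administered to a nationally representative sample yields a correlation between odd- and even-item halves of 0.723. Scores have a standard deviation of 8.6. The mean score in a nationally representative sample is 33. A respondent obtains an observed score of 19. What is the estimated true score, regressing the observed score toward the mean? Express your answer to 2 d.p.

Full-length reliability (Spearman-Brown) = 2(0.723)/(1+0.723) ≈ 0.83923
T̂ = r·X + (1 − r)·M = 0.83923*19 + 0.16077*33 ≈ 15.94544 + 5.30528 ≈ 21.25073

21.25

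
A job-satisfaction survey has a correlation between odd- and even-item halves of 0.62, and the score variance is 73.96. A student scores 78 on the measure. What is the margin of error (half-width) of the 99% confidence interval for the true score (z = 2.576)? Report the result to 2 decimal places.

10.73

σ = 73.96^(1/2) = 8.60000
Spearman-Brown: r = 2(0.62) / (1 + 0.62) = 1.24000 / 1.62000 ≈ 0.76543
SEM = 8.60000 * √(1 − 0.76543) = 8.60000 * √0.23457 ≈ 8.60000 * 0.48432 ≈ 4.16517
2.576 * SEM ≈ 10.72948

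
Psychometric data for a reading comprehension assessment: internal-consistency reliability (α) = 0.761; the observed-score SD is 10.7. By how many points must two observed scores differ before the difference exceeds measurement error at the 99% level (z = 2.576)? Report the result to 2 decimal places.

19.06

SEM = 10.70000 * √(1 − 0.76100) = 10.70000 * √0.23900 ≈ 10.70000 * 0.48888 ≈ 5.23098
SE_diff = √2 * SEM ≈ 7.39772
Smallest detectable difference = 2.576*7.39772 ≈ 19.05652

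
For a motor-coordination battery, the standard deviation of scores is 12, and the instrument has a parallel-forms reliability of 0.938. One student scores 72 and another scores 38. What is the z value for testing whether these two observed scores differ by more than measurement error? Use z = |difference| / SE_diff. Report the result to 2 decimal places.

8.05

SEM = 12.000*√(1 − 0.938) ≈ 2.988
Standard error of the difference = 2.988·√2 ≈ 4.226
z = 34 / 4.226 ≈ 8.046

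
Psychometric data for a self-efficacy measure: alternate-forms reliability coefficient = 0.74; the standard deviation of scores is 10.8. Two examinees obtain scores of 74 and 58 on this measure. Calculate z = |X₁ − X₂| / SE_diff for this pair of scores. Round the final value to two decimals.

The standard error of measurement is 10.800*√(1 − 0.740) ≈ 10.800*0.510 ≈ 5.507.
SE_diff = SEM * √2 ≈ 5.507 * 1.414 ≈ 7.788
z = |74 − 58| / 7.788 = 16 / 7.788 ≈ 2.054

2.05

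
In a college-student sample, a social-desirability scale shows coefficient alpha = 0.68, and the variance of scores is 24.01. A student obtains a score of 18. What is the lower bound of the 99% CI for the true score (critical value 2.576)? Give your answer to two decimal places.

SD = √24.01 ≈ 4.9000
SEM = 4.9000 * √(1 − 0.6800) = 4.9000 * √0.3200 ≈ 4.9000 * 0.5657 ≈ 2.7719
Half-width = 2.576*2.7719 ≈ 7.1403
Lower limit = 18 − 7.1403 ≈ 10.8597

10.86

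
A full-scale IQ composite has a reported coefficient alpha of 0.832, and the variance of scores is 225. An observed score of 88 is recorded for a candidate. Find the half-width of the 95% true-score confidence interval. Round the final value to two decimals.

SD = √225 = 15.00000
SEM = 15.00000 * √(1 − 0.83200) = 15.00000 * √0.16800 ≈ 15.00000 * 0.40988 ≈ 6.14817
1.96 * SEM ≈ 12.05041

12.05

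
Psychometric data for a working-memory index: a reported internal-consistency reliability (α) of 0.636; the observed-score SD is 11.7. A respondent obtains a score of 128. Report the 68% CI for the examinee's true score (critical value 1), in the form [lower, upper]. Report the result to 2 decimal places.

[120.94, 135.06]

SEM = 11.70000 · √(1 − 0.63600) = 11.70000 · √0.36400 ≈ 11.70000 · 0.60332 ≈ 7.05889
Half-width = 1·7.05889 ≈ 7.05889
68% CI: 128 ± 7.05889 = [120.94111, 135.05889]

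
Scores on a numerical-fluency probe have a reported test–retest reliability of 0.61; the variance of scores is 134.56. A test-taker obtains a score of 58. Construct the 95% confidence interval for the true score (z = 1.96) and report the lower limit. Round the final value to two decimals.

SD = √134.56 ≈ 11.60000
SEM = 11.60000 × √(1 − 0.61000) = 11.60000 × √0.39000 ≈ 11.60000 × 0.62450 ≈ 7.24420
Half-width = 1.96×7.24420 ≈ 14.19863
Lower bound: 58 − 14.19863 = 43.80137

43.80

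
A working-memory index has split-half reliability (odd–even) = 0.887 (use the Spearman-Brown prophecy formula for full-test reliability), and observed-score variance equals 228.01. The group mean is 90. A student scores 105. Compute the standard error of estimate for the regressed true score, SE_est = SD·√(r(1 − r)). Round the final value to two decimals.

SD = √228.01 ≃ 15.10000
Full-length reliability (Spearman-Brown) = 2(0.887)/(1+0.887) ≃ 0.94012
SE_est = 15.10000·√[r(1 − r)] ≃ 3.58279

3.58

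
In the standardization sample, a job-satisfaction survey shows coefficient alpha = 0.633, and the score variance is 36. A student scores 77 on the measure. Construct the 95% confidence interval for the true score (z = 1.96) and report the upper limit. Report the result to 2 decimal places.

84.12

SD = √36 = 6.000
SEM = 6.000 · √(1 − 0.633) = 6.000 · √0.367 ≈ 6.000 · 0.606 ≈ 3.635
Margin = 1.96 · 3.635 ≈ 7.124
Upper bound: 77 + 7.124 = 84.124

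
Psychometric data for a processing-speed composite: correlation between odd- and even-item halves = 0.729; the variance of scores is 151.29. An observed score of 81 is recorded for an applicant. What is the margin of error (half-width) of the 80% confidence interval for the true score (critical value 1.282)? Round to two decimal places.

6.24

σ = 151.29^(1/2) = 12.300
Full-length reliability (Spearman-Brown) = 2(0.729)/(1+0.729) ≈ 0.843
SEM = 12.300 · √(1 − 0.843) = 12.300 · √0.157 ≈ 12.300 · 0.396 ≈ 4.870
1.282 · SEM ≈ 6.243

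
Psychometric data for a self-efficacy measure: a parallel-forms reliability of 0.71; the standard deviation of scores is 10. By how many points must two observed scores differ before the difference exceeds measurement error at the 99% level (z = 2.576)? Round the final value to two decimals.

19.62

SEM = 10.0000*√(1 − 0.7100) ≈ 5.3852
SE_diff = SEM * √2 ≈ 5.3852 * 1.4142 ≈ 7.6158
Minimum reliable difference = 2.576 * SE_diff ≈ 2.576 * 7.6158 ≈ 19.6182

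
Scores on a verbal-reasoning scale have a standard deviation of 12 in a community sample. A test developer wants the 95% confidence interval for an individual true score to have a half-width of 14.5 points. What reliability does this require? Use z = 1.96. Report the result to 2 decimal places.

0.62

Required SEM = 14.5 / 1.96 ≃ 7.39796
Required reliability = 1 − (SEM/SD)² = 1 − 0.38007 ≃ 0.61993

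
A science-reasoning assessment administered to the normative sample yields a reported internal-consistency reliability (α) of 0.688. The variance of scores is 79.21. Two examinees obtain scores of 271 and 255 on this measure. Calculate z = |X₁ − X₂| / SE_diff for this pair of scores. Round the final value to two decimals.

σ = 79.21^(1/2) = 8.900
SEM = 8.900*√(1 − 0.688) ≈ 4.971
SE_diff = SEM * √2 ≈ 4.971 * 1.414 ≈ 7.030
z = 16 / 7.030 ≈ 2.276

2.28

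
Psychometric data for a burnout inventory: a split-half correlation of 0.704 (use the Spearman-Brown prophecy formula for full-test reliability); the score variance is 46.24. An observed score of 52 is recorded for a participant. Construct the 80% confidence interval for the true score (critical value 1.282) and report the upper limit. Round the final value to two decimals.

55.63

σ = 46.24^(1/2) = 6.800
Spearman-Brown: r = 2(0.704) / (1 + 0.704) = 1.408 / 1.704 ≈ 0.826
SEM = 6.800 · √(1 − 0.826) = 6.800 · √0.174 ≈ 6.800 · 0.417 ≈ 2.834
Half-width = 1.282·2.834 ≈ 3.633
Upper bound: 52 + 3.633 = 55.633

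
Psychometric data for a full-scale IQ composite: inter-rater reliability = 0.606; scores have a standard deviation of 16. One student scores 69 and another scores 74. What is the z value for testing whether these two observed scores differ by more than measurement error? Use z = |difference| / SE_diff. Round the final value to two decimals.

0.35

SEM = 16.000·√(1 − 0.606) ≈ 10.043
SE_diff = SEM · √2 ≈ 10.043 · 1.414 ≈ 14.203
z = 5 / 14.203 ≈ 0.352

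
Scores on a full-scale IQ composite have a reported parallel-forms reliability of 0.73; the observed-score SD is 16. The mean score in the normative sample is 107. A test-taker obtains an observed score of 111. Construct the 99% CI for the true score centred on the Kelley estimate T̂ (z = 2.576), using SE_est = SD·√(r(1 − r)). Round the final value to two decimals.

T̂ = r·X + (1 − r)·M = 0.7300·111 + 0.2700·107 = 81.0300 + 28.8900 ≃ 109.9200
SE_est = 16.0000·√[r(1 − r)] ≃ 7.1034
CI = 109.9200 ± 2.576 · 7.1034 → [91.6218, 128.2182]

[91.62, 128.22]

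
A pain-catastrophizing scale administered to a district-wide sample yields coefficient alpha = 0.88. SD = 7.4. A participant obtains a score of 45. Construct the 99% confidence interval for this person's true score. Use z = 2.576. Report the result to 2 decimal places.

The standard error of measurement is 7.4000·√(1 − 0.8800) ≈ 7.4000·0.3464 ≈ 2.5634.
Margin = 2.576 · 2.5634 ≈ 6.6034
Interval: (38.3966, 51.6034)

[38.40, 51.60]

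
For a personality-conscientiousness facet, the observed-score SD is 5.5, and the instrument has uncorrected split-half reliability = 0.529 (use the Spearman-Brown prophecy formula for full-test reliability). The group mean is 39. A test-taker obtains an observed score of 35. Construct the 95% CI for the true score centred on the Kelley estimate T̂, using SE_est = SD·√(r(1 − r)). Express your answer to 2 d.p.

Spearman-Brown: r = 2(0.529) / (1 + 0.529) = 1.0580 / 1.5290 ≈ 0.6920
Estimated true score = 0.6920*35 + (1 − 0.6920)*39 ≈ 36.2322
SE_est = 5.5000·√[r(1 − r)] ≈ 2.5393
CI = 36.2322 ± 1.96 * 2.5393 → [31.2552, 41.2091]

[31.26, 41.21]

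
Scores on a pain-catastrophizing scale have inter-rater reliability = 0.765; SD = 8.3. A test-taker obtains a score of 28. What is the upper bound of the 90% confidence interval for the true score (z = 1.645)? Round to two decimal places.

34.62

The standard error of measurement is 8.3000×√(1 − 0.7650) ≈ 8.3000×0.4848 ≈ 4.0236.
Margin = 1.645 × 4.0236 ≈ 6.6188
Upper limit = 28 + 6.6188 ≈ 34.6188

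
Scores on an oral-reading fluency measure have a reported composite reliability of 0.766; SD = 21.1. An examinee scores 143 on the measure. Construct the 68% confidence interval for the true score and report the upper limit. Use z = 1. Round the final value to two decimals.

SEM = 21.10000×√(1 − 0.76600) ≃ 10.20682
Half-width = 1×10.20682 ≃ 10.20682
Upper limit = 143 + 10.20682 ≃ 153.20682

153.21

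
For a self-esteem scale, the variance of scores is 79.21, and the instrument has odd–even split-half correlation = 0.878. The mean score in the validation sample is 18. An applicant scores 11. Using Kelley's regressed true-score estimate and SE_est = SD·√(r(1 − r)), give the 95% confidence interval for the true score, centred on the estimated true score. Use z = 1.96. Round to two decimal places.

SD = √79.21 ≃ 8.900
r_full = 2·0.878 / (1 + 0.878) ≃ 0.935
T̂ = r·X + (1 − r)·M = 0.935·11 + 0.065·18 ≃ 10.285 + 1.169 ≃ 11.455
SE_est = SD · √(r(1 − r)) = 8.900 · √0.061 ≃ 8.900 · 0.246 ≃ 2.193
CI = 11.455 ± 1.96 · 2.193 → [7.155, 15.754]

[7.16, 15.75]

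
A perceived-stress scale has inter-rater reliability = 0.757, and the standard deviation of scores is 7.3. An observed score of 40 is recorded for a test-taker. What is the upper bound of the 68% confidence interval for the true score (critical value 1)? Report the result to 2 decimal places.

The standard error of measurement is 7.30000*√(1 − 0.75700) ≃ 7.30000*0.49295 ≃ 3.59854.
1 * SEM ≃ 3.59854
Upper limit = 40 + 3.59854 ≃ 43.59854

43.60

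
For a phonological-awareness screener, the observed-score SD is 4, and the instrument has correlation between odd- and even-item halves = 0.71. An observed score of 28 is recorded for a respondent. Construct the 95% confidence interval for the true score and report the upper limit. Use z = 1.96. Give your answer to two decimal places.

31.23

r_full = 2·0.71 / (1 + 0.71) ≈ 0.8304
SEM = 4.0000 * √(1 − 0.8304) = 4.0000 * √0.1696 ≈ 4.0000 * 0.4118 ≈ 1.6473
Margin = 1.96 * 1.6473 ≈ 3.2286
Upper bound: 28 + 3.2286 = 31.2286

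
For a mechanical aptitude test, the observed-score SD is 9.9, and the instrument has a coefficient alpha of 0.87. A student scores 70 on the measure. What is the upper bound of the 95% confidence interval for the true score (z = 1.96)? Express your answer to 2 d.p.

The standard error of measurement is 9.90000×√(1 − 0.87000) ≈ 9.90000×0.36056 ≈ 3.56950.
1.96 × SEM ≈ 6.99621
Upper bound: 70 + 6.99621 = 76.99621

77.00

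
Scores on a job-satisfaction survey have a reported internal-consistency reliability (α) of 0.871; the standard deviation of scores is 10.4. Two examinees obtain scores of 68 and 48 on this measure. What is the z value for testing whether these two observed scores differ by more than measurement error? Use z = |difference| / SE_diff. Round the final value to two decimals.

3.79

SEM = 10.400*√(1 − 0.871) ≈ 3.735
SE_diff = SEM * √2 ≈ 3.735 * 1.414 ≈ 5.283
z = 20 / 5.283 ≈ 3.786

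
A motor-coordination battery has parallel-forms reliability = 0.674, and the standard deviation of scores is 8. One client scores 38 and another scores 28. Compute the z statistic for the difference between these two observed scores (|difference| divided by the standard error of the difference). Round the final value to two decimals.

1.55

SEM = 8.0000 * √(1 − 0.6740) = 8.0000 * √0.3260 ≈ 8.0000 * 0.5710 ≈ 4.5677
Standard error of the difference = 4.5677·√2 ≈ 6.4597
z = |38 − 28| / 6.4597 = 10 / 6.4597 ≈ 1.5481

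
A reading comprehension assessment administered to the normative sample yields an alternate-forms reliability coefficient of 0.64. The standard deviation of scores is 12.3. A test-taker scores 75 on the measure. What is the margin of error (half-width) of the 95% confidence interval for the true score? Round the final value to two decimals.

SEM = 12.30000 · √(1 − 0.64000) = 12.30000 · √0.36000 ≈ 12.30000 · 0.60000 ≈ 7.38000
Half-width = 1.96·7.38000 ≈ 14.46480

14.46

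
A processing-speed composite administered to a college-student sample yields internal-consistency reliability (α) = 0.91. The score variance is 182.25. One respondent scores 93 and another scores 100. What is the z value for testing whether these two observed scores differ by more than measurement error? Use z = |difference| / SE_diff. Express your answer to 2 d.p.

1.22

SD = √182.25 ≈ 13.500
The standard error of measurement is 13.500*√(1 − 0.910) ≈ 13.500*0.300 ≈ 4.050.
SE_diff = SEM * √2 ≈ 4.050 * 1.414 ≈ 5.728
z = |93 − 100| / 5.728 = 7 / 5.728 ≈ 1.222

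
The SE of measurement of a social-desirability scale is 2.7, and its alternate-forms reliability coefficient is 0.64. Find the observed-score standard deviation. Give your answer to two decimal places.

SD = SEM / √(1 − r) = 2.7 / √0.360 ≈ 2.7 / 0.600 ≈ 4.500

4.50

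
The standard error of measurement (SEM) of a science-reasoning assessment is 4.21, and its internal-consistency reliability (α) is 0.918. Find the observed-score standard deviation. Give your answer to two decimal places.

14.70

σ = SEM·(1 − r)^(−1/2) ≈ 4.21·3.492 ≈ 14.702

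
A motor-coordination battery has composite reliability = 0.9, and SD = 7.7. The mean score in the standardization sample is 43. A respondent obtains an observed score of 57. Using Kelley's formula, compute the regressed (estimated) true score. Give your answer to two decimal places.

55.60

T̂ = r·X + (1 − r)·M = 0.900×57 + 0.100×43 = 51.300 + 4.300 ≈ 55.600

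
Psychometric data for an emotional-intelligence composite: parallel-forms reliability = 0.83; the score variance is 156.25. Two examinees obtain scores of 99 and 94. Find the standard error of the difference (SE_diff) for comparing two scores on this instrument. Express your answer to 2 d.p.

7.29

SD = √156.25 = 12.50000
SEM = 12.50000*√(1 − 0.83000) ≈ 5.15388
SE_diff = √2 * SEM ≈ 7.28869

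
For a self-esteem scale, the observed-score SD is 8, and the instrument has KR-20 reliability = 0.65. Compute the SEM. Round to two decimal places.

4.73

SEM = 8.000*√(1 − 0.650) ≃ 4.733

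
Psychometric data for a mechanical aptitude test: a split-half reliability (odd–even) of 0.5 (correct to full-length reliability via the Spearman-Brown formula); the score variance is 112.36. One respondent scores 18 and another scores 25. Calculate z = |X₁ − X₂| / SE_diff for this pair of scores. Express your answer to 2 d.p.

0.81

SD = √112.36 ≈ 10.600
Full-length reliability (Spearman-Brown) = 2(0.5)/(1+0.5) ≈ 0.667
SEM = 10.600 × √(1 − 0.667) = 10.600 × √0.333 ≈ 10.600 × 0.577 ≈ 6.120
Standard error of the difference = 6.120·√2 ≈ 8.655
z = |18 − 25| / 8.655 = 7 / 8.655 ≈ 0.809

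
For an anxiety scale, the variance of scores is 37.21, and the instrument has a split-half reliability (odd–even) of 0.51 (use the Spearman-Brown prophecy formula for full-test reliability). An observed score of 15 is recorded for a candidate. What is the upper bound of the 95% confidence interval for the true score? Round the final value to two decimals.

21.81

σ = 37.21^(1/2) = 6.100
Spearman-Brown: r = 2(0.51) / (1 + 0.51) = 1.020 / 1.510 ≈ 0.675
SEM = 6.100·√(1 − 0.675) ≈ 3.475
1.96 · SEM ≈ 6.811
Upper bound: 15 + 6.811 = 21.811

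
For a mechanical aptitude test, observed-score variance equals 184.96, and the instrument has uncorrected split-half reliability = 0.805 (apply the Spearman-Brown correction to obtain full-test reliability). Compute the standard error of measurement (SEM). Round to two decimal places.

4.47

SD = √184.96 ≃ 13.600
r_full = 2·0.805 / (1 + 0.805) ≃ 0.892
SEM = 13.600*√(1 − 0.892) ≃ 4.470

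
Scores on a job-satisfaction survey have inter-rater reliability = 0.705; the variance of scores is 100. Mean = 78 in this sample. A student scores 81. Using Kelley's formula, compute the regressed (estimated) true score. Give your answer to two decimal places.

T̂ = r·X + (1 − r)·M = 0.705*81 + 0.295*78 = 57.105 + 23.010 ≈ 80.115

80.12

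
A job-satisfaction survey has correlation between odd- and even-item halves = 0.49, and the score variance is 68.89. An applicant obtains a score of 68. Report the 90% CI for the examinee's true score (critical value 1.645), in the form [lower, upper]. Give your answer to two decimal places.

[60.01, 75.99]

SD = √68.89 = 8.300
Full-length reliability (Spearman-Brown) = 2(0.49)/(1+0.49) ≈ 0.658
SEM = 8.300 * √(1 − 0.658) = 8.300 * √0.342 ≈ 8.300 * 0.585 ≈ 4.856
1.645 * SEM ≈ 7.988
Interval: (60.012, 75.988)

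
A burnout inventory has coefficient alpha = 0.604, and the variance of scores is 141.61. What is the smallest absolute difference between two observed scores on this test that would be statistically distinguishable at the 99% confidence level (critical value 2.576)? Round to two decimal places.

SD = √141.61 = 11.900
SEM = 11.900 × √(1 − 0.604) = 11.900 × √0.396 ≈ 11.900 × 0.629 ≈ 7.488
SE_diff = SEM × √2 ≈ 7.488 × 1.414 ≈ 10.590
Smallest detectable difference = 2.576×10.590 ≈ 27.281

27.28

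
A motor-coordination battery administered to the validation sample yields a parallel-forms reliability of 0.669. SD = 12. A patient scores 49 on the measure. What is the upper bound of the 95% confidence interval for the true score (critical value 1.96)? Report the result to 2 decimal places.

62.53

The standard error of measurement is 12.0000*√(1 − 0.6690) ≈ 12.0000*0.5753 ≈ 6.9039.
Margin = 1.96 * 6.9039 ≈ 13.5317
Upper bound: 49 + 13.5317 = 62.5317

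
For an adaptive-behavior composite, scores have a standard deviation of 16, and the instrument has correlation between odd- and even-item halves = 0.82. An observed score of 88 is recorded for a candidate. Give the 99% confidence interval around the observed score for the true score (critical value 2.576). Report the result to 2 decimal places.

[75.04, 100.96]

Full-length reliability (Spearman-Brown) = 2(0.82)/(1+0.82) ≈ 0.9011
SEM = 16.0000 · √(1 − 0.9011) = 16.0000 · √0.0989 ≈ 16.0000 · 0.3145 ≈ 5.0318
Margin = 2.576 · 5.0318 ≈ 12.9618
Interval: (75.0382, 100.9618)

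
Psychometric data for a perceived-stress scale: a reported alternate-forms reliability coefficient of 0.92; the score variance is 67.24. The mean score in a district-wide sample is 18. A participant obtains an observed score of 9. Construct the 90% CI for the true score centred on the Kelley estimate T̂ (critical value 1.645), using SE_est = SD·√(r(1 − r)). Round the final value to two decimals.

SD = √67.24 = 8.200
T̂ = 0.920(9) + 0.080(18) ≈ 9.720
SE_est = SD × √(r(1 − r)) = 8.200 × √0.074 ≈ 8.200 × 0.271 ≈ 2.225
CI = 9.720 ± 1.645 × 2.225 → [6.061, 13.379]

[6.06, 13.38]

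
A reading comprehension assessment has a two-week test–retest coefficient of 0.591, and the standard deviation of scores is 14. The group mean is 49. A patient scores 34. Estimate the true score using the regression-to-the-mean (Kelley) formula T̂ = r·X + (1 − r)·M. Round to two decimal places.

40.14

T̂ = 0.5910(34) + 0.4090(49) ≃ 40.1350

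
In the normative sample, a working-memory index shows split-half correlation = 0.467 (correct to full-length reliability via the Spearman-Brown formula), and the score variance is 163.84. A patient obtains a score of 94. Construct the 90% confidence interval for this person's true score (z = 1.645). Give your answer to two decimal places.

SD = √163.84 = 12.8000
Spearman-Brown: r = 2(0.467) / (1 + 0.467) = 0.9340 / 1.4670 ≃ 0.6367
SEM = 12.8000*√(1 − 0.6367) ≃ 7.7154
1.645 * SEM ≃ 12.6918
90% CI: 94 ± 12.6918 = [81.3082, 106.6918]

[81.31, 106.69]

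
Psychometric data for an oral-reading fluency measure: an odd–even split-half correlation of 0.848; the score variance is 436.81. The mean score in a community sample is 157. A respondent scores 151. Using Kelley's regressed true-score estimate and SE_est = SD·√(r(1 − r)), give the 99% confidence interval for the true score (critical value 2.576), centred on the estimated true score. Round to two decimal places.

[136.70, 166.29]

SD = √436.81 ≃ 20.9000
r_full = 2·0.848 / (1 + 0.848) ≃ 0.9177
T̂ = 0.9177(151) + 0.0823(157) ≃ 151.4935
SE_est = SD * √(r(1 − r)) = 20.9000 * √0.0755 ≃ 20.9000 * 0.2747 ≃ 5.7422
99% CI: 151.4935 ± 14.7919 ≃ (136.7016, 166.2854)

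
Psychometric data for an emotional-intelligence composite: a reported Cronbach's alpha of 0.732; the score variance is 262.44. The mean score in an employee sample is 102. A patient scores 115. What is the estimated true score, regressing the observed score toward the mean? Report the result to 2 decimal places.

111.52

T̂ = r·X + (1 − r)·M = 0.7320·115 + 0.2680·102 = 84.1800 + 27.3360 ≈ 111.5160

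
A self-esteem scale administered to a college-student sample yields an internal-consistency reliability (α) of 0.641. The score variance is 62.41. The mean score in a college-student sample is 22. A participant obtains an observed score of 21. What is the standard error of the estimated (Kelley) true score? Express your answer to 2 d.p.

σ = 62.41^(1/2) = 7.9000
SE_est = SD · √(r(1 − r)) = 7.9000 · √0.2301 ≈ 7.9000 · 0.4797 ≈ 3.7897

3.79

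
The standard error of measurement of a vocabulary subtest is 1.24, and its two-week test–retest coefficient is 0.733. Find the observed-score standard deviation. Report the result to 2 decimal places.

2.40

SD = 1.24 / √(1 − 0.733) ≈ 2.400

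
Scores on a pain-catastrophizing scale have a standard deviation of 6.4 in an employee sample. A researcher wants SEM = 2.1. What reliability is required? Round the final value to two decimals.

0.89

r = 1 − (2.1000/6.4)² ≈ 1 − 0.1077 ≈ 0.8923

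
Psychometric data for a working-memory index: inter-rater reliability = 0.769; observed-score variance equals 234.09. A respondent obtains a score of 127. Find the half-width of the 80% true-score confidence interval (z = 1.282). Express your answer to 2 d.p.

9.43

SD = √234.09 ≈ 15.30000
SEM = 15.30000 * √(1 − 0.76900) = 15.30000 * √0.23100 ≈ 15.30000 * 0.48062 ≈ 7.35356
Half-width = 1.282*7.35356 ≈ 9.42726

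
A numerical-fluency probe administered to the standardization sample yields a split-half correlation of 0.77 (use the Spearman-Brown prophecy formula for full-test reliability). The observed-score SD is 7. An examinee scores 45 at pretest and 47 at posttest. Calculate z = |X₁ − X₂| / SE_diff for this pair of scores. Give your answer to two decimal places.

r_full = 2·0.77 / (1 + 0.77) ≃ 0.87006
SEM = 7.00000 * √(1 − 0.87006) = 7.00000 * √0.12994 ≃ 7.00000 * 0.36048 ≃ 2.52334
Standard error of the difference = 2.52334·√2 ≃ 3.56854
z = |45 − 47| / 3.56854 = 2 / 3.56854 ≃ 0.56045

0.56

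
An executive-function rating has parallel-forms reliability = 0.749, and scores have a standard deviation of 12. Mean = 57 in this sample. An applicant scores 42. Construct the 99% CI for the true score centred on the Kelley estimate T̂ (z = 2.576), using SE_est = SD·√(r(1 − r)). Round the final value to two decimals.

[32.36, 59.17]

T̂ = 0.749(42) + 0.251(57) ≈ 45.765
SE_est = SD × √(r(1 − r)) = 12.000 × √0.188 ≈ 12.000 × 0.434 ≈ 5.203
99% CI: 45.765 ± 13.403 ≈ (32.362, 59.168)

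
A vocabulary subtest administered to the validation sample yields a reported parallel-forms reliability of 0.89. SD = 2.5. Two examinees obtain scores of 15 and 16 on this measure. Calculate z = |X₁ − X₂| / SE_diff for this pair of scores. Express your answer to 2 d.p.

The standard error of measurement is 2.500×√(1 − 0.890) ≃ 2.500×0.332 ≃ 0.829.
Standard error of the difference = 0.829·√2 ≃ 1.173
z = |15 − 16| / 1.173 = 1 / 1.173 ≃ 0.853

0.85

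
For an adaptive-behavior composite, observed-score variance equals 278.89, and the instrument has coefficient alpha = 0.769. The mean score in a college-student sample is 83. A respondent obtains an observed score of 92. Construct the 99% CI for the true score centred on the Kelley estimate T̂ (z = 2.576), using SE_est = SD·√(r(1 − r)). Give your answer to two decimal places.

[71.79, 108.05]

SD = √278.89 = 16.7000
Estimated true score = 0.7690·92 + (1 − 0.7690)·83 ≈ 89.9210
SE_est = 16.7000·√[r(1 − r)] ≈ 7.0386
CI = 89.9210 ± 2.576 · 7.0386 → [71.7896, 108.0524]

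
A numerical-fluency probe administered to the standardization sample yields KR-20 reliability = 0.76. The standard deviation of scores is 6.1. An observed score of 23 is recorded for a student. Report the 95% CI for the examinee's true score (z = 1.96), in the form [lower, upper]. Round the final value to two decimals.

[17.14, 28.86]

SEM = 6.10000*√(1 − 0.76000) ≈ 2.98838
Half-width = 1.96*2.98838 ≈ 5.85722
CI = 23 ± 5.85722 → [17.14278, 28.85722]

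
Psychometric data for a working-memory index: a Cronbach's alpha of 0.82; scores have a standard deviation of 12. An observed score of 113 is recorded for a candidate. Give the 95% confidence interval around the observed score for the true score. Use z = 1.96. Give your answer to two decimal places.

SEM = 12.000 * √(1 − 0.820) = 12.000 * √0.180 ≃ 12.000 * 0.424 ≃ 5.091
1.96 * SEM ≃ 9.979
Interval: (103.021, 122.979)

[103.02, 122.98]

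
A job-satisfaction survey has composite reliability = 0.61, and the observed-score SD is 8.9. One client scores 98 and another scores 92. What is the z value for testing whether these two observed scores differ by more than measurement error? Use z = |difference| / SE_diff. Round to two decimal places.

The standard error of measurement is 8.90000*√(1 − 0.61000) ≃ 8.90000*0.62450 ≃ 5.55805.
SE_diff = √2 * SEM ≃ 7.86027
z = |98 − 92| / 7.86027 = 6 / 7.86027 ≃ 0.76333

0.76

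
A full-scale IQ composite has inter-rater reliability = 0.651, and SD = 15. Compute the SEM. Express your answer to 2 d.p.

SEM = 15.0000 * √(1 − 0.6510) = 15.0000 * √0.3490 ≈ 15.0000 * 0.5908 ≈ 8.8614

8.86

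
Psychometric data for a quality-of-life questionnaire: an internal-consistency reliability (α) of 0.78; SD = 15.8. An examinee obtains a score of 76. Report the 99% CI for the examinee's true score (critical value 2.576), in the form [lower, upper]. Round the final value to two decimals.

[56.91, 95.09]

SEM = 15.8000 * √(1 − 0.7800) = 15.8000 * √0.2200 ≈ 15.8000 * 0.4690 ≈ 7.4109
Half-width = 2.576*7.4109 ≈ 19.0904
99% CI: 76 ± 19.0904 = [56.9096, 95.0904]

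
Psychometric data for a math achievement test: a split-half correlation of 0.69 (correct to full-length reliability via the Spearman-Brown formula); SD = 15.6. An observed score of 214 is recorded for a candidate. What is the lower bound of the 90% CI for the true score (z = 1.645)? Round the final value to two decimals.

Full-length reliability (Spearman-Brown) = 2(0.69)/(1+0.69) ≈ 0.8166
SEM = 15.6000×√(1 − 0.8166) ≈ 6.6813
1.645 × SEM ≈ 10.9908
Lower limit = 214 − 10.9908 ≈ 203.0092

203.01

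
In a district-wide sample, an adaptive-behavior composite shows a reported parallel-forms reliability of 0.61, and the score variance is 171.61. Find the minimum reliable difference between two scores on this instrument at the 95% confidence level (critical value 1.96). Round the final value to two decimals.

SD = √171.61 ≈ 13.10000
SEM = 13.10000 · √(1 − 0.61000) = 13.10000 · √0.39000 ≈ 13.10000 · 0.62450 ≈ 8.18095
SE_diff = SEM · √2 ≈ 8.18095 · 1.41421 ≈ 11.56961
Smallest detectable difference = 1.96·11.56961 ≈ 22.67643

22.68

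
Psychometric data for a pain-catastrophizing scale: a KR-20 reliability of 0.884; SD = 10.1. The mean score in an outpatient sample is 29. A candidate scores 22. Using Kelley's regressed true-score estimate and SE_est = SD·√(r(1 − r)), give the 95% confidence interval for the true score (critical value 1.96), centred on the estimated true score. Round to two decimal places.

T̂ = r·X + (1 − r)·M = 0.88400·22 + 0.11600·29 = 19.44800 + 3.36400 ≈ 22.81200
SE_est = SD · √(r(1 − r)) = 10.10000 · √0.10254 ≈ 10.10000 · 0.32022 ≈ 3.23427
95% CI: 22.81200 ± 6.33917 ≈ (16.47283, 29.15117)

[16.47, 29.15]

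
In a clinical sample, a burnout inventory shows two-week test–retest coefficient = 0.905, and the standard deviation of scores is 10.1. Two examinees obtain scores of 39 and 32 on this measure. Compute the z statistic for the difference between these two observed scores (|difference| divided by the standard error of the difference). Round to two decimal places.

SEM = 10.100×√(1 − 0.905) ≈ 3.113
Standard error of the difference = 3.113·√2 ≈ 4.402
z = |39 − 32| / 4.402 = 7 / 4.402 ≈ 1.590

1.59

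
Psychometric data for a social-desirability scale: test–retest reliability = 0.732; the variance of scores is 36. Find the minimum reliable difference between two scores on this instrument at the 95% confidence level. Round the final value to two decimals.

8.61

SD = √36 = 6.000
The standard error of measurement is 6.000*√(1 − 0.732) ≈ 6.000*0.518 ≈ 3.106.
SE_diff = SEM * √2 ≈ 3.106 * 1.414 ≈ 4.393
Smallest detectable difference = 1.96*4.393 ≈ 8.610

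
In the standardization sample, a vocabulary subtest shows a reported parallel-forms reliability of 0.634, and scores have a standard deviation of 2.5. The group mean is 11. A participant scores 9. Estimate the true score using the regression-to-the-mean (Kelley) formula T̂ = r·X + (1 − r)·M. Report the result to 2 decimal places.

9.73

T̂ = 0.63400(9) + 0.36600(11) ≈ 9.73200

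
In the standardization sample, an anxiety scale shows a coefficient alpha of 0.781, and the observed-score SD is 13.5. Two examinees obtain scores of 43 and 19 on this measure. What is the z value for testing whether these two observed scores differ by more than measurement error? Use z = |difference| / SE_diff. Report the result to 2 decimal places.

2.69

SEM = 13.500 · √(1 − 0.781) = 13.500 · √0.219 ≈ 13.500 · 0.468 ≈ 6.318
Standard error of the difference = 6.318·√2 ≈ 8.935
z = 24 / 8.935 ≈ 2.686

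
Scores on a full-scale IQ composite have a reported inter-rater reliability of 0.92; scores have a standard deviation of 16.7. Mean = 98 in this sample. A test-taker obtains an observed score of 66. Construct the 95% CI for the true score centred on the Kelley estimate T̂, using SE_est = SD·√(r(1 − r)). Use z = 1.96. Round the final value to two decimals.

[59.68, 77.44]

T̂ = r·X + (1 − r)·M = 0.92000*66 + 0.08000*98 = 60.72000 + 7.84000 ≈ 68.56000
SE_est = SD * √(r(1 − r)) = 16.70000 * √0.07360 ≈ 16.70000 * 0.27129 ≈ 4.53060
95% CI: 68.56000 ± 8.87997 ≈ (59.68003, 77.43997)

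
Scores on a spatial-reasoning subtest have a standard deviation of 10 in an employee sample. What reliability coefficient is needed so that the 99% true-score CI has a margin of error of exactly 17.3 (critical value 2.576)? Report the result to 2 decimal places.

0.55

Required SEM = 17.3 / 2.576 ≈ 6.7158
r = 1 − (6.7158/10)² ≈ 1 − 0.4510 ≈ 0.5490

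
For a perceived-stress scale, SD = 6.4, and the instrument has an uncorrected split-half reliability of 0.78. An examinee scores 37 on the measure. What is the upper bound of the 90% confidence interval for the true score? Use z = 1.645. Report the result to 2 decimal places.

Full-length reliability (Spearman-Brown) = 2(0.78)/(1+0.78) ≈ 0.87640
SEM = 6.40000 * √(1 − 0.87640) = 6.40000 * √0.12360 ≈ 6.40000 * 0.35156 ≈ 2.24999
1.645 * SEM ≈ 3.70124
Upper bound: 37 + 3.70124 = 40.70124

40.70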